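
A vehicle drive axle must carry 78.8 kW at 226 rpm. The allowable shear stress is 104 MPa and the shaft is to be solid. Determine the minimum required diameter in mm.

ω = 2π·226/60 = 23.67 rad/s, so T = P/ω = 78.8×10³ / 23.67 = 3330 N·m.
For a solid shaft τ_max = 16T/(πd³), so d = (16T/(π τ_allow))^(1/3) = (16·3330/(π·1.04×10^8))^(1/3) = 0.05463 m.

54.6 mm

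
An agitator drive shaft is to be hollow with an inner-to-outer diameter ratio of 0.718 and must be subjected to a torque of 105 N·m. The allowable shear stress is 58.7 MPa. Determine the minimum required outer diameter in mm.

23.2 mm

For a hollow shaft with d_i/d_o = 0.718: τ_max = 16T/(π d_o³ (1−k⁴)), so d_o = [16T/(π τ_allow (1−k⁴))]^(1/3) = [16·105.0/(π·5.87×10^7·0.7342)]^(1/3) = 0.02315 m.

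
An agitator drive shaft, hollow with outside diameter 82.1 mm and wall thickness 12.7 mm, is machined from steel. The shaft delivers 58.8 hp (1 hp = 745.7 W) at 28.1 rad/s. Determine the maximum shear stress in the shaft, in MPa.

18.6 MPa

ω = 28.1 rad/s, so T = P/ω = 58.8×745.7 / 28.10 = 1560 N·m.
J = π(d_o⁴ − d_i⁴)/32 = π(0.0821⁴ − 0.0567⁴)/32 = 3.446×10^-6 m⁴.
τ_max = T·r/J = 1560 × 0.0410 / 3.446×10^-6 = 1.859×10^7 Pa.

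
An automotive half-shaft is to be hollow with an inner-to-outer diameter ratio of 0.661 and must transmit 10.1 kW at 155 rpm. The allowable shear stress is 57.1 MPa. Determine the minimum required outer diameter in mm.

ω = 2π·155/60 = 16.23 rad/s, so T = P/ω = 10.1×10³ / 16.23 = 622.2 N·m.
For a hollow shaft with d_i/d_o = 0.661: τ_max = 16T/(π d_o³ (1−k⁴)), so d_o = [16T/(π τ_allow (1−k⁴))]^(1/3) = [16·622.2/(π·5.71×10^7·0.8091)]^(1/3) = 0.04094 m.

40.9 mm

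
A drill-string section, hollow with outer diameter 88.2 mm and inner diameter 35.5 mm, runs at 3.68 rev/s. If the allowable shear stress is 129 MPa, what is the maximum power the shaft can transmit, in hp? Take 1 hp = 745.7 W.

J = π(d_o⁴ − d_i⁴)/32 = π(0.0882⁴ − 0.0355⁴)/32 = 5.785×10^-6 m⁴.
T_max = τ_allow·J/r = 1.29×10^8 × 5.785×10^-6 / 0.0441 = 16920 N·m.
ω = 2π·3.68 = 23.12 rad/s, so P_max = T_max·ω = 3.913×10^5 W.

525 hp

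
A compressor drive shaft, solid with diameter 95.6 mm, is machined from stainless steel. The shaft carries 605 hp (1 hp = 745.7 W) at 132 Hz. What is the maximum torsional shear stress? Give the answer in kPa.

3170 kPa

ω = 2π·132 = 829.4 rad/s, so T = P/ω = 605×745.7 / 829.4 = 544.0 N·m.
J = πd⁴/32 = π(0.0956)⁴/32 = 8.200×10^-6 m⁴.
τ_max = T·r/J = 544.0 × 0.0478 / 8.200×10^-6 = 3.171×10^6 Pa.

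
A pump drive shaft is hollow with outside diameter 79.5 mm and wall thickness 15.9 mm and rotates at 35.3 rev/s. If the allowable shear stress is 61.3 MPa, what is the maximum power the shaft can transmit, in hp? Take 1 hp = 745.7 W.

1570 hp

J = π(d_o⁴ − d_i⁴)/32 = π(0.0795⁴ − 0.0477⁴)/32 = 3.413×10^-6 m⁴.
T_max = τ_allow·J/r = 6.13×10^7 × 3.413×10^-6 / 0.0398 = 5264 N·m.
ω = 2π·35.3 = 221.8 rad/s, so P_max = T_max·ω = 1.168×10^6 W.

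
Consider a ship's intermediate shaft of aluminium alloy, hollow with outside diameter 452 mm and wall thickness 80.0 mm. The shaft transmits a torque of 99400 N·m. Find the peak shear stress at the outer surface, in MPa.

6.64 MPa

J = π(d_o⁴ − d_i⁴)/32 = π(0.452⁴ − 0.292⁴)/32 = 3.384×10^-3 m⁴.
τ_max = T·r/J = 99400 × 0.226 / 3.384×10^-3 = 6.638×10^6 Pa.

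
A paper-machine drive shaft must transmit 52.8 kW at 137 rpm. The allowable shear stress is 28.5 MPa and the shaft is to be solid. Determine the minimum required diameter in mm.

87.0 mm

ω = 2π·137/60 = 14.35 rad/s, so T = P/ω = 52.8×10³ / 14.35 = 3680 N·m.
For a solid shaft τ_max = 16T/(πd³), so d = (16T/(π τ_allow))^(1/3) = (16·3680/(π·2.85×10^7))^(1/3) = 0.08696 m.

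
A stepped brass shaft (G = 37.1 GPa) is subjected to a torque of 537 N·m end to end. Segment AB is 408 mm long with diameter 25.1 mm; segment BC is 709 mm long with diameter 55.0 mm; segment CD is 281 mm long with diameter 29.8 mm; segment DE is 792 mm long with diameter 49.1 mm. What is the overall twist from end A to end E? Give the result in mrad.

J_AB = π(0.0251)⁴/32 = 3.90×10^-8 m⁴; J_BC = π(0.0550)⁴/32 = 8.98×10^-7 m⁴; J_CD = π(0.0298)⁴/32 = 7.74×10^-8 m⁴; J_DE = π(0.0491)⁴/32 = 5.71×10^-7 m⁴.
θ = (T/G)·Σ L_i/J_i = (537.0/37.1×10⁹)·(0.408/3.90×10^-8 + 0.709/8.98×10^-7 + 0.281/7.74×10^-8 + 0.792/5.71×10^-7) = 0.2356 rad.

236 mrad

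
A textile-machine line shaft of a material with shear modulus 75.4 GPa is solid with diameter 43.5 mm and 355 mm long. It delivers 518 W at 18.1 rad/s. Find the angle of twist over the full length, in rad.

3.83e-4 rad

ω = 18.1 rad/s, so T = P/ω = 518 / 18.10 = 28.62 N·m.
J = πd⁴/32 = π(0.0435)⁴/32 = 3.515×10^-7 m⁴.
θ = T·L/(G·J) = 28.62 × 0.355 / (75.4×10⁹ × 3.515×10^-7) = 3.833×10^-4 rad.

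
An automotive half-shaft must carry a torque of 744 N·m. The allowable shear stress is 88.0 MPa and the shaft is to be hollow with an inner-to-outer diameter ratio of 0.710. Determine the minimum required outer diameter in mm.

38.6 mm

For a hollow shaft with d_i/d_o = 0.710: τ_max = 16T/(π d_o³ (1−k⁴)), so d_o = [16T/(π τ_allow (1−k⁴))]^(1/3) = [16·744.0/(π·8.80×10^7·0.7459)]^(1/3) = 0.03865 m.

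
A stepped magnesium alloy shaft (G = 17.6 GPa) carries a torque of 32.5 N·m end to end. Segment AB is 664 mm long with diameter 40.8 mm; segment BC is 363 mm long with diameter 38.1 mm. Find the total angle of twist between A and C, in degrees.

J_AB = π(0.0408)⁴/32 = 2.72×10^-7 m⁴; J_BC = π(0.0381)⁴/32 = 2.07×10^-7 m⁴.
θ = (T/G)·Σ L_i/J_i = (32.50/17.6×10⁹)·(0.664/2.72×10^-7 + 0.363/2.07×10^-7) = 7.747×10^-3 rad.

0.444°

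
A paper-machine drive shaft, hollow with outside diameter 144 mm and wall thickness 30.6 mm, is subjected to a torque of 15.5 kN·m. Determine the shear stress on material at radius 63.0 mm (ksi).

J = π(d_o⁴ − d_i⁴)/32 = π(0.144⁴ − 0.0828⁴)/32 = 3.760×10^-5 m⁴.
Shear stress varies linearly with radius: τ = T·r/J = 15500 × 0.0630 / 3.760×10^-5 = 2.597×10^7 Pa.

3.77 ksi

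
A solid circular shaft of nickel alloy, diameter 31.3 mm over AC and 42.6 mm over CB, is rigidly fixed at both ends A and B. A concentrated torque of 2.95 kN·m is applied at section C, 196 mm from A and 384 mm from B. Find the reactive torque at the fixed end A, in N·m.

Compatibility: T_A·a/J_AC = T_B·b/J_CB with T_A + T_B = T₀.
J_AC = 9.42×10^-8 m⁴, J_CB = 3.23×10^-7 m⁴, so T_A = T₀·(J_AC/a)/((J_AC/a)+(J_CB/b)) = 1072 N·m, T_B = 1878 N·m.

1070 N·m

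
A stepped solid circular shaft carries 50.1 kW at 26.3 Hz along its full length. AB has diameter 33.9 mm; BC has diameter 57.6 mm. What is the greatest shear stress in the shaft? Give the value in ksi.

ω = 2π·26.3 = 165.2 rad/s, so T = P/ω = 50.1×10³ / 165.2 = 303.2 N·m.
Under the same torque, τ_max = 16T/(πd³) is largest where d is smallest — segment AB (d = 33.9 mm).
τ_max = 16·303.2/(π·(0.0339)³) = 3.963×10^7 Pa.

5.75 ksi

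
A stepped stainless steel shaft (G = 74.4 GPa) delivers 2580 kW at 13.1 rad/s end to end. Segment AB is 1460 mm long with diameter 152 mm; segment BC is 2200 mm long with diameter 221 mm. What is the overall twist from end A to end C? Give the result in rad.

ω = 13.1 rad/s, so T = P/ω = 2580×10³ / 13.10 = 196900 N·m.
J_AB = π(0.152)⁴/32 = 5.24×10^-5 m⁴; J_BC = π(0.221)⁴/32 = 2.34×10^-4 m⁴.
θ = (T/G)·Σ L_i/J_i = (196900/74.4×10⁹)·(1.46/5.24×10^-5 + 2.20/2.34×10^-4) = 0.09862 rad.

0.0986 rad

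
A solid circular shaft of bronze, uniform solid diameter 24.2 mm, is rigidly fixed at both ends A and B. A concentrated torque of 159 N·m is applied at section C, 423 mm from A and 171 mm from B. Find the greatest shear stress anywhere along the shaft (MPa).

With uniform GJ and both ends fixed, compatibility θ_AC = θ_CB gives T_A·a = T_B·b, together with T_A + T_B = T₀.
T_A = T₀·b/(a+b) = 159.0·171/594.0 = 45.77 N·m; T_B = 113.2 N·m.
τ in each portion: τ_AC = 1.64×10^7 Pa, τ_CB = 4.07×10^7 Pa; maximum is in CB.
τ_max = T_CB·r/J = 113.2·0.0121/3.37×10^-8 = 4.069×10^7 Pa.

40.7 MPa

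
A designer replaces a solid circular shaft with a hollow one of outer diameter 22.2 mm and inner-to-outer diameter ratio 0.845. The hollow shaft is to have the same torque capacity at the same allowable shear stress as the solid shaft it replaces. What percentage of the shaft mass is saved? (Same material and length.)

54.0 %

Equal τ_max and T ⇒ the solid shaft needs d_s³ = d_o³(1−k⁴), so d_s = 22.2·(1−0.845⁴)^(1/3) = 17.50 mm.
Area ratio A_h/A_s = d_o²(1−k²)/d_s² = (1−k²)/(1−k⁴)^(2/3) = 0.4600.
Mass saving = 1 − 0.4600 = 54.0 %.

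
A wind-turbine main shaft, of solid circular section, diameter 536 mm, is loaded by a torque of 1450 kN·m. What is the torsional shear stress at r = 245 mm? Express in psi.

6360 psi

J = πd⁴/32 = π(0.536)⁴/32 = 8.103×10^-3 m⁴.
Shear stress varies linearly with radius: τ = T·r/J = 1.450e6 × 0.245 / 8.103×10^-3 = 4.384×10^7 Pa.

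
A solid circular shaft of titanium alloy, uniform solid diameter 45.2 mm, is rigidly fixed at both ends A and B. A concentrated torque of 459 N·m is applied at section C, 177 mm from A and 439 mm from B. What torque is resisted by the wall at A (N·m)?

With uniform GJ and both ends fixed, compatibility θ_AC = θ_CB gives T_A·a = T_B·b, together with T_A + T_B = T₀.
T_A = T₀·b/(a+b) = 459.0·439/616.0 = 327.1 N·m; T_B = 131.9 N·m.

327 N·m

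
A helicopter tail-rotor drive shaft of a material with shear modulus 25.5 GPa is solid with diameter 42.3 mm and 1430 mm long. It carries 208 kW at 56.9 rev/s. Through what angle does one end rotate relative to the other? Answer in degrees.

5.95°

ω = 2π·56.9 = 357.5 rad/s, so T = P/ω = 208×10³ / 357.5 = 581.8 N·m.
J = πd⁴/32 = π(0.0423)⁴/32 = 3.143×10^-7 m⁴.
θ = T·L/(G·J) = 581.8 × 1.43 / (25.5×10⁹ × 3.143×10^-7) = 0.1038 rad.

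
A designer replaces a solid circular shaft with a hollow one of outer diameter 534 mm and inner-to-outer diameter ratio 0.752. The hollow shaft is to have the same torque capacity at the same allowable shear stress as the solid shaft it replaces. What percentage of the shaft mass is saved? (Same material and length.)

43.8 %

Equal τ_max and T ⇒ the solid shaft needs d_s³ = d_o³(1−k⁴), so d_s = 534·(1−0.752⁴)^(1/3) = 469.6 mm.
Area ratio A_h/A_s = d_o²(1−k²)/d_s² = (1−k²)/(1−k⁴)^(2/3) = 0.5618.
Mass saving = 1 − 0.5618 = 43.8 %.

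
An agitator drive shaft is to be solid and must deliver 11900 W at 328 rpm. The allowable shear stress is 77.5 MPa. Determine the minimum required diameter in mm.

28.3 mm

ω = 2π·328/60 = 34.35 rad/s, so T = P/ω = 11900 / 34.35 = 346.5 N·m.
For a solid shaft τ_max = 16T/(πd³), so d = (16T/(π τ_allow))^(1/3) = (16·346.5/(π·7.75×10^7))^(1/3) = 0.02834 m.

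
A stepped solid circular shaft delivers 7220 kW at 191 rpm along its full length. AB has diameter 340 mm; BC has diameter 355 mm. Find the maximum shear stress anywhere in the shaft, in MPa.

ω = 2π·191/60 = 20.00 rad/s, so T = P/ω = 7220×10³ / 20.00 = 361000 N·m.
Under the same torque, τ_max = 16T/(πd³) is largest where d is smallest — segment AB (d = 340 mm).
τ_max = 16·361000/(π·(0.340)³) = 4.677×10^7 Pa.

46.8 MPa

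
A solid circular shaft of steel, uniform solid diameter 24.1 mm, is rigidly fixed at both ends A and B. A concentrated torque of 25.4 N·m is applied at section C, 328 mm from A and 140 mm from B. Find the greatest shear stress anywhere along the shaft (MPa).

6.48 MPa

With uniform GJ and both ends fixed, compatibility θ_AC = θ_CB gives T_A·a = T_B·b, together with T_A + T_B = T₀.
T_A = T₀·b/(a+b) = 25.40·140/468.0 = 7.598 N·m; T_B = 17.80 N·m.
τ in each portion: τ_AC = 2.76×10^6 Pa, τ_CB = 6.48×10^6 Pa; maximum is in CB.
τ_max = T_CB·r/J = 17.80·0.0120/3.31×10^-8 = 6.477×10^6 Pa.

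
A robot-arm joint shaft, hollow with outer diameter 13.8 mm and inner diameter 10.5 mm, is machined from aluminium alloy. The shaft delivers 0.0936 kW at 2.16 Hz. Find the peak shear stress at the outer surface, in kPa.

20100 kPa

ω = 2π·2.16 = 13.57 rad/s, so T = P/ω = 0.0936×10³ / 13.57 = 6.897 N·m.
J = π(d_o⁴ − d_i⁴)/32 = π(0.0138⁴ − 0.0105⁴)/32 = 2.367×10^-9 m⁴.
τ_max = T·r/J = 6.897 × 0.00690 / 2.367×10^-9 = 2.010×10^7 Pa.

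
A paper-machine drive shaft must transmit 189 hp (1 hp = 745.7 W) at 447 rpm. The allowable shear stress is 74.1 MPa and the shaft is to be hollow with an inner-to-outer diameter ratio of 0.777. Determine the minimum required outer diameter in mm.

ω = 2π·447/60 = 46.81 rad/s, so T = P/ω = 189×745.7 / 46.81 = 3011 N·m.
For a hollow shaft with d_i/d_o = 0.777: τ_max = 16T/(π d_o³ (1−k⁴)), so d_o = [16T/(π τ_allow (1−k⁴))]^(1/3) = [16·3011/(π·7.41×10^7·0.6355)]^(1/3) = 0.06880 m.

68.8 mm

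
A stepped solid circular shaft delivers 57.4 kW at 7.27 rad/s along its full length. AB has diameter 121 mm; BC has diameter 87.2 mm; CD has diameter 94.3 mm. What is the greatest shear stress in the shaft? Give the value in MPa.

ω = 7.27 rad/s, so T = P/ω = 57.4×10³ / 7.270 = 7895 N·m.
Under the same torque, τ_max = 16T/(πd³) is largest where d is smallest — segment BC (d = 87.2 mm).
τ_max = 16·7895/(π·(0.0872)³) = 6.065×10^7 Pa.

60.6 MPa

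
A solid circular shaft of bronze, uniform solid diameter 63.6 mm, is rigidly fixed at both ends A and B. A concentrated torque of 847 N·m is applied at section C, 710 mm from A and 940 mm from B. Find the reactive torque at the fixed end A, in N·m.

With uniform GJ and both ends fixed, compatibility θ_AC = θ_CB gives T_A·a = T_B·b, together with T_A + T_B = T₀.
T_A = T₀·b/(a+b) = 847.0·940/1650 = 482.5 N·m; T_B = 364.5 N·m.

483 N·m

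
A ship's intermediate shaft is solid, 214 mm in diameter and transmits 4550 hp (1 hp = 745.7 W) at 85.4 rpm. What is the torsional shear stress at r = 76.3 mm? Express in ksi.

ω = 2π·85.4/60 = 8.943 rad/s, so T = P/ω = 4550×745.7 / 8.943 = 379400 N·m.
J = πd⁴/32 = π(0.214)⁴/32 = 2.059×10^-4 m⁴.
Shear stress varies linearly with radius: τ = T·r/J = 379400 × 0.0763 / 2.059×10^-4 = 1.406×10^8 Pa.

20.4 ksi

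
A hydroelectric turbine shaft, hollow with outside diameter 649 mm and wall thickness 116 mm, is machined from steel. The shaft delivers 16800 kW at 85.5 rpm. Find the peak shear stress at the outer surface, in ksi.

ω = 2π·85.5/60 = 8.954 rad/s, so T = P/ω = 16800×10³ / 8.954 = 1.876e6 N·m.
J = π(d_o⁴ − d_i⁴)/32 = π(0.649⁴ − 0.417⁴)/32 = 0.01445 m⁴.
τ_max = T·r/J = 1.876e6 × 0.325 / 0.01445 = 4.214×10^7 Pa.

6.11 ksi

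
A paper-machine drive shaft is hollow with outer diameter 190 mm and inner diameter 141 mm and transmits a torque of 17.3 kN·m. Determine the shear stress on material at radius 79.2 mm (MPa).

J = π(d_o⁴ − d_i⁴)/32 = π(0.190⁴ − 0.141⁴)/32 = 8.914×10^-5 m⁴.
Shear stress varies linearly with radius: τ = T·r/J = 17300 × 0.0792 / 8.914×10^-5 = 1.537×10^7 Pa.

15.4 MPa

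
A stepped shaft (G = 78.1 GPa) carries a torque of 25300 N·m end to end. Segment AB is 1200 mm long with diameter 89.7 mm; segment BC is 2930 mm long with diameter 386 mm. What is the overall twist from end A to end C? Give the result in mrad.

61.6 mrad

J_AB = π(0.0897)⁴/32 = 6.36×10^-6 m⁴; J_BC = π(0.386)⁴/32 = 2.18×10^-3 m⁴.
θ = (T/G)·Σ L_i/J_i = (25300/78.1×10⁹)·(1.20/6.36×10^-6 + 2.93/2.18×10^-3) = 0.06160 rad.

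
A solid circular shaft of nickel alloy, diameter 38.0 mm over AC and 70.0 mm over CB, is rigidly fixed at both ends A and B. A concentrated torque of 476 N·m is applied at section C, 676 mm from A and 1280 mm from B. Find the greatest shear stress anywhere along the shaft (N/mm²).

Compatibility: T_A·a/J_AC = T_B·b/J_CB with T_A + T_B = T₀.
J_AC = 2.05×10^-7 m⁴, J_CB = 2.36×10^-6 m⁴, so T_A = T₀·(J_AC/a)/((J_AC/a)+(J_CB/b)) = 67.22 N·m, T_B = 408.8 N·m.
τ in each portion: τ_AC = 6.24×10^6 Pa, τ_CB = 6.07×10^6 Pa; maximum is in AC.
τ_max = T_AC·r/J = 67.22·0.0190/2.05×10^-7 = 6.239×10^6 Pa.

6.24 N/mm²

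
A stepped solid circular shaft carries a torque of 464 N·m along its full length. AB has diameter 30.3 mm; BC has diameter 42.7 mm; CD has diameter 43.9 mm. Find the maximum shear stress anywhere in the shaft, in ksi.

Under the same torque, τ_max = 16T/(πd³) is largest where d is smallest — segment AB (d = 30.3 mm).
τ_max = 16·464.0/(π·(0.0303)³) = 8.495×10^7 Pa.

12.3 ksi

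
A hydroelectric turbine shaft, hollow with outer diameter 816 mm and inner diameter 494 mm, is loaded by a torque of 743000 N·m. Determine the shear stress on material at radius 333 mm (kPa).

6570 kPa

J = π(d_o⁴ − d_i⁴)/32 = π(0.816⁴ − 0.494⁴)/32 = 0.03768 m⁴.
Shear stress varies linearly with radius: τ = T·r/J = 743000 × 0.333 / 0.03768 = 6.566×10^6 Pa.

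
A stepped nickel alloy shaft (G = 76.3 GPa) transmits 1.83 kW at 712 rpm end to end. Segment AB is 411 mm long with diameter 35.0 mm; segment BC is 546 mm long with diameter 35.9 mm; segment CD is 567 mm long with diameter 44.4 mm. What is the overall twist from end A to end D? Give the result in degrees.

ω = 2π·712/60 = 74.56 rad/s, so T = P/ω = 1.83×10³ / 74.56 = 24.54 N·m.
J_AB = π(0.0350)⁴/32 = 1.47×10^-7 m⁴; J_BC = π(0.0359)⁴/32 = 1.63×10^-7 m⁴; J_CD = π(0.0444)⁴/32 = 3.82×10^-7 m⁴.
θ = (T/G)·Σ L_i/J_i = (24.54/76.3×10⁹)·(0.411/1.47×10^-7 + 0.546/1.63×10^-7 + 0.567/3.82×10^-7) = 2.452×10^-3 rad.

0.141°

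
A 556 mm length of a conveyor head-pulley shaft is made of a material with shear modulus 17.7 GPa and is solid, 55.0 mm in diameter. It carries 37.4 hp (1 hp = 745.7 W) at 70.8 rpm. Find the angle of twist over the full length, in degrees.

ω = 2π·70.8/60 = 7.414 rad/s, so T = P/ω = 37.4×745.7 / 7.414 = 3762 N·m.
J = πd⁴/32 = π(0.0550)⁴/32 = 8.984×10^-7 m⁴.
θ = T·L/(G·J) = 3762 × 0.556 / (17.7×10⁹ × 8.984×10^-7) = 0.1315 rad.

7.54°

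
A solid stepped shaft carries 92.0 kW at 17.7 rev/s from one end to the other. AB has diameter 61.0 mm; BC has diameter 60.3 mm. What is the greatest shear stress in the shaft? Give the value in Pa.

ω = 2π·17.7 = 111.2 rad/s, so T = P/ω = 92.0×10³ / 111.2 = 827.2 N·m.
Under the same torque, τ_max = 16T/(πd³) is largest where d is smallest — segment BC (d = 60.3 mm).
τ_max = 16·827.2/(π·(0.0603)³) = 1.922×10^7 Pa.

1.92e7 Pa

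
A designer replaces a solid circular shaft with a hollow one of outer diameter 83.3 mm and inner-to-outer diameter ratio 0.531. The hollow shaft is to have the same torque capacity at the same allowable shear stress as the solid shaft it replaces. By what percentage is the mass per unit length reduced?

Equal τ_max and T ⇒ the solid shaft needs d_s³ = d_o³(1−k⁴), so d_s = 83.3·(1−0.531⁴)^(1/3) = 81.03 mm.
Area ratio A_h/A_s = d_o²(1−k²)/d_s² = (1−k²)/(1−k⁴)^(2/3) = 0.7588.
Mass saving = 1 − 0.7588 = 24.1 %.

24.1 %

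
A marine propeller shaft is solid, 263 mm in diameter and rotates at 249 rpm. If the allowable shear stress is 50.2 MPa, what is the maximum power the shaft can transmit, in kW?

J = πd⁴/32 = π(0.263)⁴/32 = 4.697×10^-4 m⁴.
T_max = τ_allow·J/r = 5.02×10^7 × 4.697×10^-4 / 0.132 = 179300 N·m.
ω = 2π·249/60 = 26.08 rad/s, so P_max = T_max·ω = 4.676×10^6 W.

4680 kW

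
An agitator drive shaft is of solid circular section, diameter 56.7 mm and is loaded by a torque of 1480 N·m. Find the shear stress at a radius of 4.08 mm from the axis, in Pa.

5.95e6 Pa

J = πd⁴/32 = π(0.0567)⁴/32 = 1.015×10^-6 m⁴.
Shear stress varies linearly with radius: τ = T·r/J = 1480 × 0.00408 / 1.015×10^-6 = 5.951×10^6 Pa.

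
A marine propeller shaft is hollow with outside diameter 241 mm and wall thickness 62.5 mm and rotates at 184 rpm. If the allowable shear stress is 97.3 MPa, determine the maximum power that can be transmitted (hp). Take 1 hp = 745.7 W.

6540 hp

J = π(d_o⁴ − d_i⁴)/32 = π(0.241⁴ − 0.116⁴)/32 = 3.134×10^-4 m⁴.
T_max = τ_allow·J/r = 9.73×10^7 × 3.134×10^-4 / 0.120 = 253100 N·m.
ω = 2π·184/60 = 19.27 rad/s, so P_max = T_max·ω = 4.876×10^6 W.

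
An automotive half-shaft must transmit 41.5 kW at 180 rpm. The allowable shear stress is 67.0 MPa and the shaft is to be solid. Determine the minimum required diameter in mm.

ω = 2π·180/60 = 18.85 rad/s, so T = P/ω = 41.5×10³ / 18.85 = 2202 N·m.
For a solid shaft τ_max = 16T/(πd³), so d = (16T/(π τ_allow))^(1/3) = (16·2202/(π·6.70×10^7))^(1/3) = 0.05511 m.

55.1 mm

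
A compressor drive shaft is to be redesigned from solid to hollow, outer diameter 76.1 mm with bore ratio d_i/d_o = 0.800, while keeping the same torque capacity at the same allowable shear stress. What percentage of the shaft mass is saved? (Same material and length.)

48.8 %

Equal τ_max and T ⇒ the solid shaft needs d_s³ = d_o³(1−k⁴), so d_s = 76.1·(1−0.800⁴)^(1/3) = 63.84 mm.
Area ratio A_h/A_s = d_o²(1−k²)/d_s² = (1−k²)/(1−k⁴)^(2/3) = 0.5115.
Mass saving = 1 − 0.5115 = 48.8 %.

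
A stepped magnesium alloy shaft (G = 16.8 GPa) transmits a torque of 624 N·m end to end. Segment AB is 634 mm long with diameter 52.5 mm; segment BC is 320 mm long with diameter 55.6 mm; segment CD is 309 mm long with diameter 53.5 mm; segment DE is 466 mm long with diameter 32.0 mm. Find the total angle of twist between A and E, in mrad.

J_AB = π(0.0525)⁴/32 = 7.46×10^-7 m⁴; J_BC = π(0.0556)⁴/32 = 9.38×10^-7 m⁴; J_CD = π(0.0535)⁴/32 = 8.04×10^-7 m⁴; J_DE = π(0.0320)⁴/32 = 1.03×10^-7 m⁴.
θ = (T/G)·Σ L_i/J_i = (624.0/16.8×10⁹)·(0.634/7.46×10^-7 + 0.320/9.38×10^-7 + 0.309/8.04×10^-7 + 0.466/1.03×10^-7) = 0.2266 rad.

227 mrad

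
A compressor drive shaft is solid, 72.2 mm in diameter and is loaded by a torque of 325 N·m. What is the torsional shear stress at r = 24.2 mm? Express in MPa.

J = πd⁴/32 = π(0.0722)⁴/32 = 2.668×10^-6 m⁴.
Shear stress varies linearly with radius: τ = T·r/J = 325.0 × 0.0242 / 2.668×10^-6 = 2.948×10^6 Pa.

2.95 MPa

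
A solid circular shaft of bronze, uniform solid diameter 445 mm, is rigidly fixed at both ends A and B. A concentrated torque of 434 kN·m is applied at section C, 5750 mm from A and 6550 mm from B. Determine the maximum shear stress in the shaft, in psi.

With uniform GJ and both ends fixed, compatibility θ_AC = θ_CB gives T_A·a = T_B·b, together with T_A + T_B = T₀.
T_A = T₀·b/(a+b) = 434000·6550/12300 = 231100 N·m; T_B = 202900 N·m.
τ in each portion: τ_AC = 1.34×10^7 Pa, τ_CB = 1.17×10^7 Pa; maximum is in AC.
τ_max = T_AC·r/J = 231100·0.223/3.85×10^-3 = 1.336×10^7 Pa.

1940 psi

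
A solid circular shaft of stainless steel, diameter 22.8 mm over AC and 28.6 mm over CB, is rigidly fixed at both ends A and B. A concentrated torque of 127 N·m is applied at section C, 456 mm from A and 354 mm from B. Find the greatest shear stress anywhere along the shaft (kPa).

21000 kPa

Compatibility: T_A·a/J_AC = T_B·b/J_CB with T_A + T_B = T₀.
J_AC = 2.65×10^-8 m⁴, J_CB = 6.57×10^-8 m⁴, so T_A = T₀·(J_AC/a)/((J_AC/a)+(J_CB/b)) = 30.32 N·m, T_B = 96.68 N·m.
τ in each portion: τ_AC = 1.30×10^7 Pa, τ_CB = 2.10×10^7 Pa; maximum is in CB.
τ_max = T_CB·r/J = 96.68·0.0143/6.57×10^-8 = 2.105×10^7 Pa.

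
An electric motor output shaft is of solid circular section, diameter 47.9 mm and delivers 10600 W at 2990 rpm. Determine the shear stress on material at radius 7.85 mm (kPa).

514 kPa

ω = 2π·2990/60 = 313.1 rad/s, so T = P/ω = 10600 / 313.1 = 33.85 N·m.
J = πd⁴/32 = π(0.0479)⁴/32 = 5.168×10^-7 m⁴.
Shear stress varies linearly with radius: τ = T·r/J = 33.85 × 0.00785 / 5.168×10^-7 = 5.142×10^5 Pa.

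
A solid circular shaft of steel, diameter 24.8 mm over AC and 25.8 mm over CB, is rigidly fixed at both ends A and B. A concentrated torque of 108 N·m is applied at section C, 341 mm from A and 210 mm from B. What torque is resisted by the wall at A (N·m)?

Compatibility: T_A·a/J_AC = T_B·b/J_CB with T_A + T_B = T₀.
J_AC = 3.71×10^-8 m⁴, J_CB = 4.35×10^-8 m⁴, so T_A = T₀·(J_AC/a)/((J_AC/a)+(J_CB/b)) = 37.22 N·m, T_B = 70.78 N·m.

37.2 N·m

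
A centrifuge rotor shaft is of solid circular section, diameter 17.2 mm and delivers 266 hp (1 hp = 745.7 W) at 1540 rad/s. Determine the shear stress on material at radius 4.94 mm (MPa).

74.1 MPa

ω = 1540 rad/s, so T = P/ω = 266×745.7 / 1540 = 128.8 N·m.
J = πd⁴/32 = π(0.0172)⁴/32 = 8.592×10^-9 m⁴.
Shear stress varies linearly with radius: τ = T·r/J = 128.8 × 0.00494 / 8.592×10^-9 = 7.405×10^7 Pa.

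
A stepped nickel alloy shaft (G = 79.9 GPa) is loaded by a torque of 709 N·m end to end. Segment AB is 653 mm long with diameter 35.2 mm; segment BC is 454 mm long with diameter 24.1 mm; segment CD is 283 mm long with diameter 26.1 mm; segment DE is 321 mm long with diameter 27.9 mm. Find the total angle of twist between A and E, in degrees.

15.1°

J_AB = π(0.0352)⁴/32 = 1.51×10^-7 m⁴; J_BC = π(0.0241)⁴/32 = 3.31×10^-8 m⁴; J_CD = π(0.0261)⁴/32 = 4.56×10^-8 m⁴; J_DE = π(0.0279)⁴/32 = 5.95×10^-8 m⁴.
θ = (T/G)·Σ L_i/J_i = (709.0/79.9×10⁹)·(0.653/1.51×10^-7 + 0.454/3.31×10^-8 + 0.283/4.56×10^-8 + 0.321/5.95×10^-8) = 0.2631 rad.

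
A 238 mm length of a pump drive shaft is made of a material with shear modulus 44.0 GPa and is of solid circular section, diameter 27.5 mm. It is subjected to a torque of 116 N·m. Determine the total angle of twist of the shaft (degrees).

J = πd⁴/32 = π(0.0275)⁴/32 = 5.615×10^-8 m⁴.
θ = T·L/(G·J) = 116.0 × 0.238 / (44.0×10⁹ × 5.615×10^-8) = 0.01118 rad.

0.640°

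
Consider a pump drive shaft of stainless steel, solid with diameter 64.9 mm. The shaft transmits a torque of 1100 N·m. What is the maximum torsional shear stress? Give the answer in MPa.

20.5 MPa

J = πd⁴/32 = π(0.0649)⁴/32 = 1.742×10^-6 m⁴.
τ_max = T·r/J = 1100 × 0.0324 / 1.742×10^-6 = 2.049×10^7 Pa.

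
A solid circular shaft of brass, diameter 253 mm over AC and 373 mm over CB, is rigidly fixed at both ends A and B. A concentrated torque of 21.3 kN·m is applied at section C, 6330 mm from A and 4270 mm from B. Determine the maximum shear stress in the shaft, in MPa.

Compatibility: T_A·a/J_AC = T_B·b/J_CB with T_A + T_B = T₀.
J_AC = 4.02×10^-4 m⁴, J_CB = 1.90×10^-3 m⁴, so T_A = T₀·(J_AC/a)/((J_AC/a)+(J_CB/b)) = 2661 N·m, T_B = 18640 N·m.
τ in each portion: τ_AC = 8.37×10^5 Pa, τ_CB = 1.83×10^6 Pa; maximum is in CB.
τ_max = T_CB·r/J = 18640·0.186/1.90×10^-3 = 1.829×10^6 Pa.

1.83 MPa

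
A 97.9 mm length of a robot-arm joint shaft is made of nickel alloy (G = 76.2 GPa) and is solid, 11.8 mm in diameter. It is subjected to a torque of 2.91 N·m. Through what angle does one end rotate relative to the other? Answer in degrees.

J = πd⁴/32 = π(0.0118)⁴/32 = 1.903×10^-9 m⁴.
θ = T·L/(G·J) = 2.910 × 0.0979 / (76.2×10⁹ × 1.903×10^-9) = 1.964×10^-3 rad.

0.113°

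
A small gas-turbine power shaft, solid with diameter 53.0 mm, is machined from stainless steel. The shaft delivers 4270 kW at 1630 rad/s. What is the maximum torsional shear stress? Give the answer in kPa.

89600 kPa

ω = 1630 rad/s, so T = P/ω = 4270×10³ / 1630 = 2620 N·m.
J = πd⁴/32 = π(0.0530)⁴/32 = 7.746×10^-7 m⁴.
τ_max = T·r/J = 2620 × 0.0265 / 7.746×10^-7 = 8.962×10^7 Pa.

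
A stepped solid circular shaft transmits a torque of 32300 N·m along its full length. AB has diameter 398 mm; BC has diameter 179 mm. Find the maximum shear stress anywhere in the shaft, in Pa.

2.87e7 Pa

Under the same torque, τ_max = 16T/(πd³) is largest where d is smallest — segment BC (d = 179 mm).
τ_max = 16·32300/(π·(0.179)³) = 2.868×10^7 Pa.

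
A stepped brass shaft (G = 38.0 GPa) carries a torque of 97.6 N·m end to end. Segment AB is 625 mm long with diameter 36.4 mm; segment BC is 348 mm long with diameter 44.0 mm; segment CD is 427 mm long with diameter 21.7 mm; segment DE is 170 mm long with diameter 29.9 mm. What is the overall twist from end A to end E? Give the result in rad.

J_AB = π(0.0364)⁴/32 = 1.72×10^-7 m⁴; J_BC = π(0.0440)⁴/32 = 3.68×10^-7 m⁴; J_CD = π(0.0217)⁴/32 = 2.18×10^-8 m⁴; J_DE = π(0.0299)⁴/32 = 7.85×10^-8 m⁴.
θ = (T/G)·Σ L_i/J_i = (97.60/38.0×10⁹)·(0.625/1.72×10^-7 + 0.348/3.68×10^-7 + 0.427/2.18×10^-8 + 0.170/7.85×10^-8) = 0.06769 rad.

0.0677 rad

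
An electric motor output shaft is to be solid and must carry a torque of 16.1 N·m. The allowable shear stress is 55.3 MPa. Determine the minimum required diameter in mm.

For a solid shaft τ_max = 16T/(πd³), so d = (16T/(π τ_allow))^(1/3) = (16·16.10/(π·5.53×10^7))^(1/3) = 0.01140 m.

11.4 mm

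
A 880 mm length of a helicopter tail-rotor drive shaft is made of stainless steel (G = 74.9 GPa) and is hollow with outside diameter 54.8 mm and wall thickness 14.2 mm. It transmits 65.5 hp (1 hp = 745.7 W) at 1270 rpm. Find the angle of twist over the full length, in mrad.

5.15 mrad

ω = 2π·1270/60 = 133.0 rad/s, so T = P/ω = 65.5×745.7 / 133.0 = 367.3 N·m.
J = π(d_o⁴ − d_i⁴)/32 = π(0.0548⁴ − 0.0264⁴)/32 = 8.377×10^-7 m⁴.
θ = T·L/(G·J) = 367.3 × 0.880 / (74.9×10⁹ × 8.377×10^-7) = 5.151×10^-3 rad.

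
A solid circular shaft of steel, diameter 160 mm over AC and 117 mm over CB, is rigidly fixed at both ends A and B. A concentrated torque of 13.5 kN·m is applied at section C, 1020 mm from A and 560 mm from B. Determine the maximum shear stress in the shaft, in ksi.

2.13 ksi

Compatibility: T_A·a/J_AC = T_B·b/J_CB with T_A + T_B = T₀.
J_AC = 6.43×10^-5 m⁴, J_CB = 1.84×10^-5 m⁴, so T_A = T₀·(J_AC/a)/((J_AC/a)+(J_CB/b)) = 8877 N·m, T_B = 4623 N·m.
τ in each portion: τ_AC = 1.10×10^7 Pa, τ_CB = 1.47×10^7 Pa; maximum is in CB.
τ_max = T_CB·r/J = 4623·0.0585/1.84×10^-5 = 1.470×10^7 Pa.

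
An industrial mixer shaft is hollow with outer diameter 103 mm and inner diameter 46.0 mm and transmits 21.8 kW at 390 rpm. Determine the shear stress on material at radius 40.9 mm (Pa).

ω = 2π·390/60 = 40.84 rad/s, so T = P/ω = 21.8×10³ / 40.84 = 533.8 N·m.
J = π(d_o⁴ − d_i⁴)/32 = π(0.103⁴ − 0.0460⁴)/32 = 1.061×10^-5 m⁴.
Shear stress varies linearly with radius: τ = T·r/J = 533.8 × 0.0409 / 1.061×10^-5 = 2.058×10^6 Pa.

2.06e6 Pa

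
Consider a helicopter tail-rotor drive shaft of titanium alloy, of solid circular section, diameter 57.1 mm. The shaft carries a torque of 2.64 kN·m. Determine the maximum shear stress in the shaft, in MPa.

J = πd⁴/32 = π(0.0571)⁴/32 = 1.044×10^-6 m⁴.
τ_max = T·r/J = 2640 × 0.0285 / 1.044×10^-6 = 7.222×10^7 Pa.

72.2 MPa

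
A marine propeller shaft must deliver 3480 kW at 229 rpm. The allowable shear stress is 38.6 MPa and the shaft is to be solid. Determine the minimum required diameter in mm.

ω = 2π·229/60 = 23.98 rad/s, so T = P/ω = 3480×10³ / 23.98 = 145100 N·m.
For a solid shaft τ_max = 16T/(πd³), so d = (16T/(π τ_allow))^(1/3) = (16·145100/(π·3.86×10^7))^(1/3) = 0.2675 m.

268 mm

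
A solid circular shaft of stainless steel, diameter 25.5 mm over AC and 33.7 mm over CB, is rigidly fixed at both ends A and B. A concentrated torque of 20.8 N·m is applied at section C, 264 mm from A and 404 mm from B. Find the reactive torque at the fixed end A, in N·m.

Compatibility: T_A·a/J_AC = T_B·b/J_CB with T_A + T_B = T₀.
J_AC = 4.15×10^-8 m⁴, J_CB = 1.27×10^-7 m⁴, so T_A = T₀·(J_AC/a)/((J_AC/a)+(J_CB/b)) = 6.949 N·m, T_B = 13.85 N·m.

6.95 N·m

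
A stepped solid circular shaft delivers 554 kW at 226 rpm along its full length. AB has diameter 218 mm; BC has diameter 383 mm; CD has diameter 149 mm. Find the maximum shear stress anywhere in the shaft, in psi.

5230 psi

ω = 2π·226/60 = 23.67 rad/s, so T = P/ω = 554×10³ / 23.67 = 23410 N·m.
Under the same torque, τ_max = 16T/(πd³) is largest where d is smallest — segment CD (d = 149 mm).
τ_max = 16·23410/(π·(0.149)³) = 3.604×10^7 Pa.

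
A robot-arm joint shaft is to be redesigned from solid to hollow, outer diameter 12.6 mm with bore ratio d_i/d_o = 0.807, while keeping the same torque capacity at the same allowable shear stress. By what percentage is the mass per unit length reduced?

Equal τ_max and T ⇒ the solid shaft needs d_s³ = d_o³(1−k⁴), so d_s = 12.6·(1−0.807⁴)^(1/3) = 10.48 mm.
Area ratio A_h/A_s = d_o²(1−k²)/d_s² = (1−k²)/(1−k⁴)^(2/3) = 0.5038.
Mass saving = 1 − 0.5038 = 49.6 %.

49.6 %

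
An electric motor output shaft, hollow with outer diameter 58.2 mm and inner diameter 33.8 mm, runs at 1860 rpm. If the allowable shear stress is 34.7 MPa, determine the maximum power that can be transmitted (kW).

J = π(d_o⁴ − d_i⁴)/32 = π(0.0582⁴ − 0.0338⁴)/32 = 9.983×10^-7 m⁴.
T_max = τ_allow·J/r = 3.47×10^7 × 9.983×10^-7 / 0.0291 = 1190 N·m.
ω = 2π·1860/60 = 194.8 rad/s, so P_max = T_max·ω = 2.319×10^5 W.

232 kW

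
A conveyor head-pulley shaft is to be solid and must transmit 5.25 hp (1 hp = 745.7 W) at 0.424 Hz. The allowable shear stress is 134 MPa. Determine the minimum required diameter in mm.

38.2 mm

ω = 2π·0.424 = 2.664 rad/s, so T = P/ω = 5.25×745.7 / 2.664 = 1470 N·m.
For a solid shaft τ_max = 16T/(πd³), so d = (16T/(π τ_allow))^(1/3) = (16·1470/(π·1.34×10^8))^(1/3) = 0.03823 m.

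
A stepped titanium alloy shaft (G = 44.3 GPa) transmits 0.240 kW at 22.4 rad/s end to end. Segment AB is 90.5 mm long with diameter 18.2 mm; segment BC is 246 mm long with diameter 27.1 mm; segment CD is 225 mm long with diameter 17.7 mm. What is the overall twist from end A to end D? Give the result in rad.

ω = 22.4 rad/s, so T = P/ω = 0.240×10³ / 22.40 = 10.71 N·m.
J_AB = π(0.0182)⁴/32 = 1.08×10^-8 m⁴; J_BC = π(0.0271)⁴/32 = 5.30×10^-8 m⁴; J_CD = π(0.0177)⁴/32 = 9.64×10^-9 m⁴.
θ = (T/G)·Σ L_i/J_i = (10.71/44.3×10⁹)·(0.0905/1.08×10^-8 + 0.246/5.30×10^-8 + 0.225/9.64×10^-9) = 8.803×10^-3 rad.

0.00880 rad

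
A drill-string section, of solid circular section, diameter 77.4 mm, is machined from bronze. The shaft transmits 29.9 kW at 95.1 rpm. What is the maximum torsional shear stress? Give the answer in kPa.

33000 kPa

ω = 2π·95.1/60 = 9.959 rad/s, so T = P/ω = 29.9×10³ / 9.959 = 3002 N·m.
J = πd⁴/32 = π(0.0774)⁴/32 = 3.523×10^-6 m⁴.
τ_max = T·r/J = 3002 × 0.0387 / 3.523×10^-6 = 3.298×10^7 Pa.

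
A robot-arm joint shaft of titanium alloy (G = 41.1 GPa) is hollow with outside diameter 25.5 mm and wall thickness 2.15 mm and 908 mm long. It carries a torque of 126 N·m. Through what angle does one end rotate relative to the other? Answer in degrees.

7.36°

J = π(d_o⁴ − d_i⁴)/32 = π(0.0255⁴ − 0.0212⁴)/32 = 2.168×10^-8 m⁴.
θ = T·L/(G·J) = 126.0 × 0.908 / (41.1×10⁹ × 2.168×10^-8) = 0.1284 rad.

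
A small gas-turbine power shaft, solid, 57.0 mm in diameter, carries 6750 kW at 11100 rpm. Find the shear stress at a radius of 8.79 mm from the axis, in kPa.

49300 kPa

ω = 2π·11100/60 = 1162 rad/s, so T = P/ω = 6750×10³ / 1162 = 5807 N·m.
J = πd⁴/32 = π(0.0570)⁴/32 = 1.036×10^-6 m⁴.
Shear stress varies linearly with radius: τ = T·r/J = 5807 × 0.00879 / 1.036×10^-6 = 4.925×10^7 Pa.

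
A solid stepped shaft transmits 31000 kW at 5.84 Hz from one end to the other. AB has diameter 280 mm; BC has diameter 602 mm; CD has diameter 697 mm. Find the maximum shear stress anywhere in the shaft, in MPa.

196 MPa

ω = 2π·5.84 = 36.69 rad/s, so T = P/ω = 31000×10³ / 36.69 = 844800 N·m.
Under the same torque, τ_max = 16T/(πd³) is largest where d is smallest — segment AB (d = 280 mm).
τ_max = 16·844800/(π·(0.280)³) = 1.960×10^8 Pa.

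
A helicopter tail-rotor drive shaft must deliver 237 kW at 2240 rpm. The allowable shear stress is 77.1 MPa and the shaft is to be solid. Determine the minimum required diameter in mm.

40.6 mm

ω = 2π·2240/60 = 234.6 rad/s, so T = P/ω = 237×10³ / 234.6 = 1010 N·m.
For a solid shaft τ_max = 16T/(πd³), so d = (16T/(π τ_allow))^(1/3) = (16·1010/(π·7.71×10^7))^(1/3) = 0.04056 m.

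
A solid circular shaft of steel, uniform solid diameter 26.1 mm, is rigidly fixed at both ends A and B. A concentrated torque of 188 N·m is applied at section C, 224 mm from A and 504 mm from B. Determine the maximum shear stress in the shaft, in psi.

5410 psi

With uniform GJ and both ends fixed, compatibility θ_AC = θ_CB gives T_A·a = T_B·b, together with T_A + T_B = T₀.
T_A = T₀·b/(a+b) = 188.0·504/728.0 = 130.2 N·m; T_B = 57.85 N·m.
τ in each portion: τ_AC = 3.73×10^7 Pa, τ_CB = 1.66×10^7 Pa; maximum is in AC.
τ_max = T_AC·r/J = 130.2·0.0131/4.56×10^-8 = 3.728×10^7 Pa.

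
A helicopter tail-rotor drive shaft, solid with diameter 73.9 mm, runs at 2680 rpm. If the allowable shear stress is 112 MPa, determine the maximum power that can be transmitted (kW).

2490 kW

J = πd⁴/32 = π(0.0739)⁴/32 = 2.928×10^-6 m⁴.
T_max = τ_allow·J/r = 1.12×10^8 × 2.928×10^-6 / 0.0370 = 8875 N·m.
ω = 2π·2680/60 = 280.6 rad/s, so P_max = T_max·ω = 2.491×10^6 W.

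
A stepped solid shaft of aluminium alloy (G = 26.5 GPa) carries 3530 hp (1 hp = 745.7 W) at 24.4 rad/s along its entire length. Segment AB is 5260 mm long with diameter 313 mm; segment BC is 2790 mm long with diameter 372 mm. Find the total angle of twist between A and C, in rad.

ω = 24.4 rad/s, so T = P/ω = 3530×745.7 / 24.40 = 107900 N·m.
J_AB = π(0.313)⁴/32 = 9.42×10^-4 m⁴; J_BC = π(0.372)⁴/32 = 1.88×10^-3 m⁴.
θ = (T/G)·Σ L_i/J_i = (107900/26.5×10⁹)·(5.26/9.42×10^-4 + 2.79/1.88×10^-3) = 0.02877 rad.

0.0288 rad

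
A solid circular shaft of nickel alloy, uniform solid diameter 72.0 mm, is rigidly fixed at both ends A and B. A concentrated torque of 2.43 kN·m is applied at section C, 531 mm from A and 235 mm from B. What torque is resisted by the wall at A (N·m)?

745 N·m

With uniform GJ and both ends fixed, compatibility θ_AC = θ_CB gives T_A·a = T_B·b, together with T_A + T_B = T₀.
T_A = T₀·b/(a+b) = 2430·235/766.0 = 745.5 N·m; T_B = 1685 N·m.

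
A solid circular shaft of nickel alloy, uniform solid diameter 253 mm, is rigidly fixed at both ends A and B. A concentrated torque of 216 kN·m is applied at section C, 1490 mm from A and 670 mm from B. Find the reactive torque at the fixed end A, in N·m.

With uniform GJ and both ends fixed, compatibility θ_AC = θ_CB gives T_A·a = T_B·b, together with T_A + T_B = T₀.
T_A = T₀·b/(a+b) = 216000·670/2160 = 67000 N·m; T_B = 149000 N·m.

67000 N·m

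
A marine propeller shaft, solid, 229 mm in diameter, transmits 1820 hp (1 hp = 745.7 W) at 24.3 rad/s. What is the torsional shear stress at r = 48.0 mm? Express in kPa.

ω = 24.3 rad/s, so T = P/ω = 1820×745.7 / 24.30 = 55850 N·m.
J = πd⁴/32 = π(0.229)⁴/32 = 2.700×10^-4 m⁴.
Shear stress varies linearly with radius: τ = T·r/J = 55850 × 0.0480 / 2.700×10^-4 = 9.930×10^6 Pa.

9930 kPa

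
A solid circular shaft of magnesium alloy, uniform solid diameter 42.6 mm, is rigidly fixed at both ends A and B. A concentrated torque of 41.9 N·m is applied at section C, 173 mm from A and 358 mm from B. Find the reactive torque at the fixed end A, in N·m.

With uniform GJ and both ends fixed, compatibility θ_AC = θ_CB gives T_A·a = T_B·b, together with T_A + T_B = T₀.
T_A = T₀·b/(a+b) = 41.90·358/531.0 = 28.25 N·m; T_B = 13.65 N·m.

28.2 N·m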